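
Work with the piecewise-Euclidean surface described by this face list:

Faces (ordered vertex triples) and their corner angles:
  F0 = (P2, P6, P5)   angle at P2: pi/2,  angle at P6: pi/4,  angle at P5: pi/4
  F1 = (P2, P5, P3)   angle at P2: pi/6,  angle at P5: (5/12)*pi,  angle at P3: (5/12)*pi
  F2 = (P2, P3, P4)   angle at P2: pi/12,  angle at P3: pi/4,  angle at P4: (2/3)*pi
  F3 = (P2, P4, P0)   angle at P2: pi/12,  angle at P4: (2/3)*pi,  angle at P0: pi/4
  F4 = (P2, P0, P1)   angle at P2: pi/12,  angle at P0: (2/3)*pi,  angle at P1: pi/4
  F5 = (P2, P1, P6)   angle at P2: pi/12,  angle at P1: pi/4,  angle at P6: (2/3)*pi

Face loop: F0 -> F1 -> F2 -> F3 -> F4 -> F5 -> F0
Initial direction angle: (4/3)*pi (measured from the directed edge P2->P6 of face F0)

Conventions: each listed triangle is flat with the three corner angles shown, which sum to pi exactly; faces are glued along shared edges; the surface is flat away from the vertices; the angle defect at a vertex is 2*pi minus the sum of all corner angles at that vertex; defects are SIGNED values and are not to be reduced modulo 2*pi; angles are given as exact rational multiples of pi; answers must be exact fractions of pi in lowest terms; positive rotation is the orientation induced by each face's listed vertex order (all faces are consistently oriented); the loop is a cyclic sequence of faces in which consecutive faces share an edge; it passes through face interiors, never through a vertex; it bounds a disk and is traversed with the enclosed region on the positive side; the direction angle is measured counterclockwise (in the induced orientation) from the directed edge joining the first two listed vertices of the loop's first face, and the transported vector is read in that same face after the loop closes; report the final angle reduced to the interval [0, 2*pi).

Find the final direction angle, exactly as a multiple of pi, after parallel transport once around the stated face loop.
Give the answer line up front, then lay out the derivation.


Answer: final direction angle = pi/3

enclosed vertex P2: corner angles sum to pi, defect = 2*pi - pi = pi
final direction = starting direction + enclosed defect total, reduced mod 2*pi (induced orientation)
final angle = (4/3)*pi + pi = pi/3 (mod 2*pi)


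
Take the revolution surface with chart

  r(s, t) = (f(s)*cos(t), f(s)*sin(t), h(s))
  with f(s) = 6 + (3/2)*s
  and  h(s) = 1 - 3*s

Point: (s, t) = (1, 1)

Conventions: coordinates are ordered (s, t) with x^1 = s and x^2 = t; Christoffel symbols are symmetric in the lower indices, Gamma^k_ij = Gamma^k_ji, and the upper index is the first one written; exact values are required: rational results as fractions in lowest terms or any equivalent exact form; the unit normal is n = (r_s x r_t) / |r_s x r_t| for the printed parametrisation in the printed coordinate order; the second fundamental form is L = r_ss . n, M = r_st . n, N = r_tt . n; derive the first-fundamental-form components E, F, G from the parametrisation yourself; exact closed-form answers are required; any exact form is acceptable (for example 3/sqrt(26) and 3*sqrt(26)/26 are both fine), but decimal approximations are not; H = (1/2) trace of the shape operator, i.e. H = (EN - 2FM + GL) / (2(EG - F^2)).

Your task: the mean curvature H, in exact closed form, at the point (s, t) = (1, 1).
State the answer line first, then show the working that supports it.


Answer: H = -2*sqrt(5)/75

f = 15/2, f' = 3/2, f'' = 0, h' = -3, h'' = 0
E = 45/4, F = 0, G = 225/4; answer radicand W^2 = 45/4
unnormalised second-form numerators: l = 0, m = 0, n = -45/2; L = l/sqrt(45/4), and similarly M = m/sqrt(W^2), N = n/sqrt(W^2)
H = (E*n - 2*F*m + G*l) / (2*(EG - F^2)*sqrt(W^2)); E*n - 2*F*m + G*l = -2025/8, EG - F^2 = 10125/16, so H = (-1/5)/sqrt(45/4)


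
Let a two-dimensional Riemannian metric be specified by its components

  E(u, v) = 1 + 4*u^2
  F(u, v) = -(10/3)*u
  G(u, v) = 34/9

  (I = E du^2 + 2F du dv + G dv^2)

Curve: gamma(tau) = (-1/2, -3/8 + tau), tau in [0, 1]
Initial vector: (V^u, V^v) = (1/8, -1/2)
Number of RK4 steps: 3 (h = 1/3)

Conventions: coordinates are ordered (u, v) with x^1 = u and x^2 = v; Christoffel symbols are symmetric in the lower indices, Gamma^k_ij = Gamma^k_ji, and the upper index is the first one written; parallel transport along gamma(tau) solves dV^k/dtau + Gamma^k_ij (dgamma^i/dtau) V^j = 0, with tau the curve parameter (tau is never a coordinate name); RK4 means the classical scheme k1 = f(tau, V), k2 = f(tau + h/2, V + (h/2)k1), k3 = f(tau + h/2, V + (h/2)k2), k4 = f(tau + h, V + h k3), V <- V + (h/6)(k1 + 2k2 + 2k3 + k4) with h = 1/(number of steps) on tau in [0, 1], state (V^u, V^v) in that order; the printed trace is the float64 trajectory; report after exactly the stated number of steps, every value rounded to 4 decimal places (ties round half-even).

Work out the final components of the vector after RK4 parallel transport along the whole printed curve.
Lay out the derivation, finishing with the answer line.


gamma'(tau) = (0, 1); f(tau, V)^k = -Gamma^k_ij(gamma(tau)) gamma'^i(tau) V^j; h = 1/3; intermediate values shown to 6 dp
curve data and Christoffel symbols at the stage parameters:
  tau = 0.000000: gamma = (-0.500000, -0.375000), gamma' = (0.000000, 1.000000); Gamma_uuu = -0.418605, Gamma_uuv = 0.000000, Gamma_uvv = 0.000000, Gamma_vuu = -0.697674, Gamma_vuv = 0.000000, Gamma_vvv = 0.000000
  tau = 0.166667: gamma = (-0.500000, -0.208333), gamma' = (0.000000, 1.000000); Gamma_uuu = -0.418605, Gamma_uuv = 0.000000, Gamma_uvv = 0.000000, Gamma_vuu = -0.697674, Gamma_vuv = 0.000000, Gamma_vvv = 0.000000
  tau = 0.333333: gamma = (-0.500000, -0.041667), gamma' = (0.000000, 1.000000); Gamma_uuu = -0.418605, Gamma_uuv = 0.000000, Gamma_uvv = 0.000000, Gamma_vuu = -0.697674, Gamma_vuv = 0.000000, Gamma_vvv = 0.000000
  tau = 0.500000: gamma = (-0.500000, 0.125000), gamma' = (0.000000, 1.000000); Gamma_uuu = -0.418605, Gamma_uuv = 0.000000, Gamma_uvv = 0.000000, Gamma_vuu = -0.697674, Gamma_vuv = 0.000000, Gamma_vvv = 0.000000
  tau = 0.666667: gamma = (-0.500000, 0.291667), gamma' = (0.000000, 1.000000); Gamma_uuu = -0.418605, Gamma_uuv = 0.000000, Gamma_uvv = 0.000000, Gamma_vuu = -0.697674, Gamma_vuv = 0.000000, Gamma_vvv = 0.000000
  tau = 0.833333: gamma = (-0.500000, 0.458333), gamma' = (0.000000, 1.000000); Gamma_uuu = -0.418605, Gamma_uuv = 0.000000, Gamma_uvv = 0.000000, Gamma_vuu = -0.697674, Gamma_vuv = 0.000000, Gamma_vvv = 0.000000
  tau = 1.000000: gamma = (-0.500000, 0.625000), gamma' = (0.000000, 1.000000); Gamma_uuu = -0.418605, Gamma_uuv = 0.000000, Gamma_uvv = 0.000000, Gamma_vuu = -0.697674, Gamma_vuv = 0.000000, Gamma_vvv = 0.000000
step 0: V^u = 0.1250, V^v = -0.5000
step 1: k1 = (0.000000, 0.000000), k2 = (0.000000, 0.000000), k3 = (0.000000, 0.000000), k4 = (0.000000, 0.000000); V <- V + (h/6)(k1 + 2k2 + 2k3 + k4): V^u = 0.1250, V^v = -0.5000
step 2: k1 = (0.000000, 0.000000), k2 = (0.000000, 0.000000), k3 = (0.000000, 0.000000), k4 = (0.000000, 0.000000); V <- V + (h/6)(k1 + 2k2 + 2k3 + k4): V^u = 0.1250, V^v = -0.5000
step 3: k1 = (0.000000, 0.000000), k2 = (0.000000, 0.000000), k3 = (0.000000, 0.000000), k4 = (0.000000, 0.000000); V <- V + (h/6)(k1 + 2k2 + 2k3 + k4): V^u = 0.1250, V^v = -0.5000

Answer: V^u = 0.1250, V^v = -0.5000


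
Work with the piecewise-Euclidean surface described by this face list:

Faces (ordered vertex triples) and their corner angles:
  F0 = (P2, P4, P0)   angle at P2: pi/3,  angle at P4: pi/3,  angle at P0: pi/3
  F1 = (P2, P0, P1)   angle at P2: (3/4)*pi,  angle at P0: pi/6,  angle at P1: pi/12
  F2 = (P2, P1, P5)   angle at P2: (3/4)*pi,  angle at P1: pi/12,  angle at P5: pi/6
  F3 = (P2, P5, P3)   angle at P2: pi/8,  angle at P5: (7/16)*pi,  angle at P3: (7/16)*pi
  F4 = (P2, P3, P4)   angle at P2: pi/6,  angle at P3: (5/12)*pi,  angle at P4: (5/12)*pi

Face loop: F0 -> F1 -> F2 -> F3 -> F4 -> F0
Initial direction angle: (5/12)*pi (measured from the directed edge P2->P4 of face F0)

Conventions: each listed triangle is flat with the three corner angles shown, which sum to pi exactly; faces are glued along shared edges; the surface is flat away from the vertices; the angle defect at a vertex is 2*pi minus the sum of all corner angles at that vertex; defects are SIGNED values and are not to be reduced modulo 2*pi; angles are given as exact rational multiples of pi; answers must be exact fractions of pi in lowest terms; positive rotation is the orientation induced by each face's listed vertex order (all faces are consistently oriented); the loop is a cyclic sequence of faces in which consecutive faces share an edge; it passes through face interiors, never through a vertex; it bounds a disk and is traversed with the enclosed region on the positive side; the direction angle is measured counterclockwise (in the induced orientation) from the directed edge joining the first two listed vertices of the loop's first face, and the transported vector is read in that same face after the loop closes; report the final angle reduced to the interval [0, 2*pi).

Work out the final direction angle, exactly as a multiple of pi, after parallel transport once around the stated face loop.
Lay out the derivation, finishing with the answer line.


enclosed vertex P2: corner angles sum to (17/8)*pi, defect = 2*pi - (17/8)*pi = -pi/8
the rotation equals the total enclosed defect, so the final angle is initial + defects (mod 2*pi)
final angle = (5/12)*pi - pi/8 = (7/24)*pi (mod 2*pi)

Answer: final direction angle = (7/24)*pi


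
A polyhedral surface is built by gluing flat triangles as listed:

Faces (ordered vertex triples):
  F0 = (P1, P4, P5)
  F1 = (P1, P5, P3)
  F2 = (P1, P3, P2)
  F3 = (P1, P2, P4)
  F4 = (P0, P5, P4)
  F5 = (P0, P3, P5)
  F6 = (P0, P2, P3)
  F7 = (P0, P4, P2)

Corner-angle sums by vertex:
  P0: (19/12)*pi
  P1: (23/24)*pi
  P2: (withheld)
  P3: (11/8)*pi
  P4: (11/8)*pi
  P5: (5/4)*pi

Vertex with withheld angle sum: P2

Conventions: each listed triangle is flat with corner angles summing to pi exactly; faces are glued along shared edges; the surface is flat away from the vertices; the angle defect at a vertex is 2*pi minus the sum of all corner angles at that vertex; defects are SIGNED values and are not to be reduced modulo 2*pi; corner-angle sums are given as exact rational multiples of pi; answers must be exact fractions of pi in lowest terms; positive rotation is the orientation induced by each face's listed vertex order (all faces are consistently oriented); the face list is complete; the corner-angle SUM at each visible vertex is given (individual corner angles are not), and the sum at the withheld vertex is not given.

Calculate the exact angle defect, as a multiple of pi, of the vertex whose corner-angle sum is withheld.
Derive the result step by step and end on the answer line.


V = 6, E = 12, F = 8; chi = V - E + F = 2
Gauss-Bonnet: total defect = 2*pi*chi = 4*pi; visible defects sum to (83/24)*pi

Answer: defect(P2) = (13/24)*pi


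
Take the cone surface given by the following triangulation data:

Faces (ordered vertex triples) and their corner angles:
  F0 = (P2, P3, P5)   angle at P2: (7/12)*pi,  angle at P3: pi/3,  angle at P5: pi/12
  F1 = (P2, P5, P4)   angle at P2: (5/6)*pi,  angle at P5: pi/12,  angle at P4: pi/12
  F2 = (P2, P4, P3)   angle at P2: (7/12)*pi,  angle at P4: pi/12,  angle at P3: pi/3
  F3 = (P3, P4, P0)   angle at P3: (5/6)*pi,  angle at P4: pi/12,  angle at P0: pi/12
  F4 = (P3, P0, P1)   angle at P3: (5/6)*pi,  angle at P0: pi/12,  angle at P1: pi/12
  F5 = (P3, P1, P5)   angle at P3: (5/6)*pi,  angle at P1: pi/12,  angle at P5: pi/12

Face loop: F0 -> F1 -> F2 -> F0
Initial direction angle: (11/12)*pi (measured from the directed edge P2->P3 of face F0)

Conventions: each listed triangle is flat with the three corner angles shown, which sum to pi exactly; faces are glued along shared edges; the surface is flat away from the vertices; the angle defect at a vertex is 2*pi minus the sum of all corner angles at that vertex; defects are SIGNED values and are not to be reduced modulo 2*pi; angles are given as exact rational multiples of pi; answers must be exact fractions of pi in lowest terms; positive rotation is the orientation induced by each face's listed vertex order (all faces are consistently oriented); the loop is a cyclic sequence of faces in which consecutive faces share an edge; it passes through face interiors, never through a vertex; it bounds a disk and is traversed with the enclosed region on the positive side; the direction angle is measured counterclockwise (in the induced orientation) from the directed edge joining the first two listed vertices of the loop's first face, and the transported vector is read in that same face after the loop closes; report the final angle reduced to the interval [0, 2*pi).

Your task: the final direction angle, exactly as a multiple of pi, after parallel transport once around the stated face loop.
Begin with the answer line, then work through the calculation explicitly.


Answer: final direction angle = (11/12)*pi

enclosed vertex P2: corner angles sum to 2*pi, defect = 2*pi - 2*pi = 0
summing the enclosed defects onto the initial angle, mod 2*pi in the induced orientation:
final angle = (11/12)*pi + 0 = (11/12)*pi (mod 2*pi)


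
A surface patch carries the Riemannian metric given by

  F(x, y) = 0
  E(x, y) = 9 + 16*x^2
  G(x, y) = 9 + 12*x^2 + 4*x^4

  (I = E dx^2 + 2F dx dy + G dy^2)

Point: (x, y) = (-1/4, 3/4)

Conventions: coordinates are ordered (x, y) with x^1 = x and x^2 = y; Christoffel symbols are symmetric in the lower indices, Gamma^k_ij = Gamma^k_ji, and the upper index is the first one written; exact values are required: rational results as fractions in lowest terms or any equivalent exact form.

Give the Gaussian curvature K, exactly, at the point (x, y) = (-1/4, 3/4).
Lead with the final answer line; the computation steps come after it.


Answer: K = -72/625

E = 10, F = 0, G = 625/64, EG - F^2 = 3125/32 at the point
E_x = -8, E_y = 0, F_x = 0, F_y = 0, G_x = -25/4, G_y = 0
E_yy = 0, F_xy = 0, G_xx = 27
Using the Brioschi determinant formula for K from the metric derivatives:
M1 = [[-E_yy/2 + F_xy - G_xx/2, E_x/2, F_x - E_y/2], [F_y - G_x/2, E, F], [G_y/2, F, G]] = [[-27/2, -4, 0], [25/8, 10, 0], [0, 0, 625/64]]; det M1 = -153125/128
M2 = [[0, E_y/2, G_x/2], [E_y/2, E, F], [G_x/2, F, G]] = [[0, 0, -25/8], [0, 10, 0], [-25/8, 0, 625/64]]; det M2 = -3125/32
det M1 - det M2 = -140625/128; K = -140625/128 / (3125/32)^2 = -72/625


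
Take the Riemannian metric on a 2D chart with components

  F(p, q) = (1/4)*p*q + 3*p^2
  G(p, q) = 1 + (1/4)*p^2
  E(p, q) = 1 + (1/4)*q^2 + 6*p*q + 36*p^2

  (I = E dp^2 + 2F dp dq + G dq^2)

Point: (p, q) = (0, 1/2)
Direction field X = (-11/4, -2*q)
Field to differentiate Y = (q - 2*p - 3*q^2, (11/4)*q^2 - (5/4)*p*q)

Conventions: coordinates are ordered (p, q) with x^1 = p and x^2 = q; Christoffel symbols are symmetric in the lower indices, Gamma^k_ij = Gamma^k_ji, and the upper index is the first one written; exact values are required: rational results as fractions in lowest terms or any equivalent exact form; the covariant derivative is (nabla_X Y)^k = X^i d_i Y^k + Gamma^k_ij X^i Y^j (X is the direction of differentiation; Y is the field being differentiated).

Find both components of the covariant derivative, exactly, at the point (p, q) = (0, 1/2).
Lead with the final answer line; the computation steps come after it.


Answer: (nabla_X Y)^p = 4503/544, (nabla_X Y)^q = -33/32

E = 17/16, F = 0, G = 1 at the point
E_p = 3, E_q = 1/4, F_p = 1/8, F_q = 0, G_p = 0, G_q = 0
EG - F^2 = 17/16;  g^inv = (16/17) * [[1, 0], [0, 17/16]]
first-kind symbols [ij,l] = (1/2)(d_i g_jl + d_j g_il - d_l g_ij): [pp,p] = E_p/2 = 3/2, [pp,q] = F_p - E_q/2 = 0, [pq,p] = E_q/2 = 1/8, [pq,q] = G_p/2 = 0, [qq,p] = F_q - G_p/2 = 0, [qq,q] = G_q/2 = 0
Gamma^p_ij = (G*[ij,p] - F*[ij,q])/(EG - F^2), Gamma^q_ij = (E*[ij,q] - F*[ij,p])/(EG - F^2)
Gamma_ppp = 24/17, Gamma_ppq = 2/17, Gamma_pqq = 0, Gamma_qpp = 0, Gamma_qpq = 0, Gamma_qqq = 0
X = (-11/4, -1), Y = (-1/4, 11/16) at the point


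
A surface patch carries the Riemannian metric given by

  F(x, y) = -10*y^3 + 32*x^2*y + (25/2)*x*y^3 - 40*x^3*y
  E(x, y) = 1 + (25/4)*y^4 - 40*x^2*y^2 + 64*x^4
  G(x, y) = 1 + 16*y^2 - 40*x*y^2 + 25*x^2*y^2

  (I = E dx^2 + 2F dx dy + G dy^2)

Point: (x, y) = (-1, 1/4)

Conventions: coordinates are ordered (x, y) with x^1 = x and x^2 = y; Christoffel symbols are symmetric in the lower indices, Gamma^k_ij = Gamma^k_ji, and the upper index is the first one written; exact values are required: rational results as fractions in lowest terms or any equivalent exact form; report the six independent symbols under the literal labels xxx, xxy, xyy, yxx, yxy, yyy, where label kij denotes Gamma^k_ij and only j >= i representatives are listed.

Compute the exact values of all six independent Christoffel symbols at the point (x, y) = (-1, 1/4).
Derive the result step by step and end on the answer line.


E = 64025/1024, F = 2259/128, G = 97/16 at the point
E_x = -251, E_y = -1255/64, F_x = -5863/128, F_y = 2169/32, G_x = -45/8, G_y = 81/2
EG - F^2 = 69209/1024;  g^inv = (1024/69209) * [[97/16, -2259/128], [-2259/128, 64025/1024]]
first-kind symbols [ij,l] = (1/2)(d_i g_jl + d_j g_il - d_l g_ij): [xx,x] = E_x/2 = -251/2, [xx,y] = F_x - E_y/2 = -36, [xy,x] = E_y/2 = -1255/128, [xy,y] = G_x/2 = -45/16, [yy,x] = F_y - G_x/2 = 2259/32, [yy,y] = G_y/2 = 81/4
Gamma^x_ij = (G*[ij,x] - F*[ij,y])/(EG - F^2), Gamma^y_ij = (E*[ij,y] - F*[ij,x])/(EG - F^2)

Answer: Gamma_xxx = -128512/69209, Gamma_xxy = -10040/69209, Gamma_xyy = 72288/69209, Gamma_yxx = -36864/69209, Gamma_yxy = -2880/69209, Gamma_yyy = 20736/69209


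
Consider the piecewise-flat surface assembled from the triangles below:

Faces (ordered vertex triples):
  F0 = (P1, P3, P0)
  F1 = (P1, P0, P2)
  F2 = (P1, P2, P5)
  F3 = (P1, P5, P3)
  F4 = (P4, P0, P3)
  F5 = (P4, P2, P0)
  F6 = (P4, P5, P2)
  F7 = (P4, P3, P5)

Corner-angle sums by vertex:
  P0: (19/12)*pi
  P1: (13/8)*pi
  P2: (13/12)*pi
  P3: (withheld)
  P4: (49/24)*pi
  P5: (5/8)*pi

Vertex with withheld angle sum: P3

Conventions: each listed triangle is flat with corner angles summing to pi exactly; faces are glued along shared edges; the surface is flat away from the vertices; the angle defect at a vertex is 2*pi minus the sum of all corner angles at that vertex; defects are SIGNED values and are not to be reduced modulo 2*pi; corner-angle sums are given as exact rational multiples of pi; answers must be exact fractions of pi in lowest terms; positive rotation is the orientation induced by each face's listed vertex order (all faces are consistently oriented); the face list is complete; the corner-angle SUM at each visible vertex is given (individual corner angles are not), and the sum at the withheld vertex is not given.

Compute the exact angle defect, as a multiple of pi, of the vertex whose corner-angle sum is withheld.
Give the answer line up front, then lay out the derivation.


Answer: defect(P3) = (23/24)*pi

V = 6, E = 12, F = 8; chi = V - E + F = 2
Gauss-Bonnet: total defect = 2*pi*chi = 4*pi; visible defects sum to (73/24)*pi


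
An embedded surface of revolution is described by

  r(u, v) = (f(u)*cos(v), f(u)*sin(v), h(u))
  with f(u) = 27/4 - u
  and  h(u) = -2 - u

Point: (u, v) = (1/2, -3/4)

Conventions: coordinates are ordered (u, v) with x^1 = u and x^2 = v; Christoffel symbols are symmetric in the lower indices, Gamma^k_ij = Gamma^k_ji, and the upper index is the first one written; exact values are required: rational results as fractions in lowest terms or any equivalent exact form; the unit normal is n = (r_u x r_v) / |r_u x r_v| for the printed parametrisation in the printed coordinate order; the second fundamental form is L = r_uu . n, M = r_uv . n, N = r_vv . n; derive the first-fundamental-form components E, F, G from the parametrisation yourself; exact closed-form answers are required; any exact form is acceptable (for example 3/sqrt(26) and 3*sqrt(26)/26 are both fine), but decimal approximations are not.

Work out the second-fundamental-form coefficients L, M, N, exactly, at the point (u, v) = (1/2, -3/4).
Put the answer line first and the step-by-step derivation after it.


Answer: L = 0, M = 0, N = -25*sqrt(2)/8

f = 25/4, f' = -1, f'' = 0, h' = -1, h'' = 0
E = 2, F = 0, G = 625/16; answer radicand W^2 = 2
unnormalised second-form numerators: l = 0, m = 0, n = -25/4; L = l/sqrt(2), and similarly M = m/sqrt(W^2), N = n/sqrt(W^2)


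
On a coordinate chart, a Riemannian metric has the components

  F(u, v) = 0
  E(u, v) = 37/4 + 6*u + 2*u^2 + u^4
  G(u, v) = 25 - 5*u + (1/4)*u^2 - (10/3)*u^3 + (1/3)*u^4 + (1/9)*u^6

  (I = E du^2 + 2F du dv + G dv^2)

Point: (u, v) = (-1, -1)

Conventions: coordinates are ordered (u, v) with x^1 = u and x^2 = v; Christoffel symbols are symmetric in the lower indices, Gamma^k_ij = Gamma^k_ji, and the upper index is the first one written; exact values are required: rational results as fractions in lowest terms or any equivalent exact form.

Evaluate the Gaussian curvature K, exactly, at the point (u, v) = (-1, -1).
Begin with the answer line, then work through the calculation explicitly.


Answer: K = -1056/21875

E = 25/4, F = 0, G = 1225/36, EG - F^2 = 30625/144 at the point
E_u = -2, E_v = 0, F_u = 0, F_v = 0, G_u = -35/2, G_v = 0
E_vv = 0, F_uv = 0, G_uu = 167/6
By Brioschi, K is (det M1 - det M2) divided by (EG - F^2) squared.
M1 = [[-E_vv/2 + F_uv - G_uu/2, E_u/2, F_u - E_v/2], [F_v - G_u/2, E, F], [G_v/2, F, G]] = [[-167/12, -1, 0], [35/4, 25/4, 0], [0, 0, 1225/36]]; det M1 = -4599875/1728
M2 = [[0, E_v/2, G_u/2], [E_v/2, E, F], [G_u/2, F, G]] = [[0, 0, -35/4], [0, 25/4, 0], [-35/4, 0, 1225/36]]; det M2 = -30625/64
det M1 - det M2 = -471625/216; K = -471625/216 / (30625/144)^2 = -1056/21875


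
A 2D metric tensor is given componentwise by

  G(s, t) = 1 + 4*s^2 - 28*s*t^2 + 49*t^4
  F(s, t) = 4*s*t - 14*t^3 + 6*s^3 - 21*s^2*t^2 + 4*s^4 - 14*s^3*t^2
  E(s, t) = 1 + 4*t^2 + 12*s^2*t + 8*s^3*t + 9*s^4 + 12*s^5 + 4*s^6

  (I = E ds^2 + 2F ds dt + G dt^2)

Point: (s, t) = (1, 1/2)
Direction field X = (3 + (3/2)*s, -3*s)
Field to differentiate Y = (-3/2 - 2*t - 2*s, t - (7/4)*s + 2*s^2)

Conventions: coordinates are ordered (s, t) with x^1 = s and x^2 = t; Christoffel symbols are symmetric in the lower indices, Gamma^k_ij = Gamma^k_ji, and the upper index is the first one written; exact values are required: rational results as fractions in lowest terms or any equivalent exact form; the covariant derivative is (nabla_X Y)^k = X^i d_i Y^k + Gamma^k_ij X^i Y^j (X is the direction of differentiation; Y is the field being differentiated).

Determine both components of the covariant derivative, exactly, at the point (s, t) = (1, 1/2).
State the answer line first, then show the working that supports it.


Answer: (nabla_X Y)^s = -20355/593, (nabla_X Y)^t = 27609/4744

E = 37, F = 3/2, G = 17/16 at the point
E_s = 144, E_t = 24, F_s = 15, F_t = -83/2, G_s = 1, G_t = -7/2
EG - F^2 = 593/16;  g^inv = (16/593) * [[17/16, -3/2], [-3/2, 37]]
first-kind symbols [ij,l] = (1/2)(d_i g_jl + d_j g_il - d_l g_ij): [ss,s] = E_s/2 = 72, [ss,t] = F_s - E_t/2 = 3, [st,s] = E_t/2 = 12, [st,t] = G_s/2 = 1/2, [tt,s] = F_t - G_s/2 = -42, [tt,t] = G_t/2 = -7/4
Gamma^s_ij = (G*[ij,s] - F*[ij,t])/(EG - F^2), Gamma^t_ij = (E*[ij,t] - F*[ij,s])/(EG - F^2)
Gamma_sss = 1152/593, Gamma_sst = 192/593, Gamma_stt = -672/593, Gamma_tss = 48/593, Gamma_tst = 8/593, Gamma_ttt = -28/593
X = (9/2, -3), Y = (-9/2, 3/4) at the point


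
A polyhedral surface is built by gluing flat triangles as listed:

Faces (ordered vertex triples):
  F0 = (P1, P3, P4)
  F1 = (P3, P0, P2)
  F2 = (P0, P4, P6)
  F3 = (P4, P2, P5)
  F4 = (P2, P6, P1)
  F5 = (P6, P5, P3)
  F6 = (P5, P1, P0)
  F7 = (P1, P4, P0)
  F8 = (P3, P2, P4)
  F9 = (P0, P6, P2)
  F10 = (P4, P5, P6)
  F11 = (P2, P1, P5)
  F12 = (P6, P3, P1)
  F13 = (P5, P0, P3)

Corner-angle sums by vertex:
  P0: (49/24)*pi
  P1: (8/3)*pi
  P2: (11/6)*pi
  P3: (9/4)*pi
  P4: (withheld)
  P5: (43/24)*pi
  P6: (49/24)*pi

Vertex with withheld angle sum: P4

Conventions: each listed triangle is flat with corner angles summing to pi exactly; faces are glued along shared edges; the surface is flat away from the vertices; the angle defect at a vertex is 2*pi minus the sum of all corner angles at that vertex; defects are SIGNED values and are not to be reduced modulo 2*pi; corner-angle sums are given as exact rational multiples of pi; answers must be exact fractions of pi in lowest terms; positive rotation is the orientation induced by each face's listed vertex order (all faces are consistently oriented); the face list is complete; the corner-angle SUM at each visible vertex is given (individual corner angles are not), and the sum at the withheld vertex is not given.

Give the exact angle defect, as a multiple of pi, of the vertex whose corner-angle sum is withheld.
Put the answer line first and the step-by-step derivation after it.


Answer: defect(P4) = (5/8)*pi

V = 7, E = 21, F = 14; chi = V - E + F = 0
Gauss-Bonnet: total defect = 2*pi*chi = 0; visible defects sum to (-5/8)*pi


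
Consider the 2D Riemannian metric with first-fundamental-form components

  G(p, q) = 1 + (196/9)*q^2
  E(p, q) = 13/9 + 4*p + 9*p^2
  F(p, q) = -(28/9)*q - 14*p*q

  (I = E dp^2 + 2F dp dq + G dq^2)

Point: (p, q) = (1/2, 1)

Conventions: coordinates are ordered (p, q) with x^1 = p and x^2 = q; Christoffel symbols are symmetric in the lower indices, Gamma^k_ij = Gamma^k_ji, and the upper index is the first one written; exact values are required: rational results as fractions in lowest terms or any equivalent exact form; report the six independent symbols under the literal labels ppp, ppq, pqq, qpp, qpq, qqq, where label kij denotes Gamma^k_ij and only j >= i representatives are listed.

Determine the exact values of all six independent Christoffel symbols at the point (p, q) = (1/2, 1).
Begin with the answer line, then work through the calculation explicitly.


Answer: Gamma_ppp = 234/989, Gamma_ppq = 0, Gamma_pqq = -364/989, Gamma_qpp = -504/989, Gamma_qpq = 0, Gamma_qqq = 784/989

E = 205/36, F = -91/9, G = 205/9 at the point
E_p = 13, E_q = 0, F_p = -14, F_q = -91/9, G_p = 0, G_q = 392/9
EG - F^2 = 989/36;  g^inv = (36/989) * [[205/9, 91/9], [91/9, 205/36]]
first-kind symbols [ij,l] = (1/2)(d_i g_jl + d_j g_il - d_l g_ij): [pp,p] = E_p/2 = 13/2, [pp,q] = F_p - E_q/2 = -14, [pq,p] = E_q/2 = 0, [pq,q] = G_p/2 = 0, [qq,p] = F_q - G_p/2 = -91/9, [qq,q] = G_q/2 = 196/9
Gamma^p_ij = (G*[ij,p] - F*[ij,q])/(EG - F^2), Gamma^q_ij = (E*[ij,q] - F*[ij,p])/(EG - F^2)


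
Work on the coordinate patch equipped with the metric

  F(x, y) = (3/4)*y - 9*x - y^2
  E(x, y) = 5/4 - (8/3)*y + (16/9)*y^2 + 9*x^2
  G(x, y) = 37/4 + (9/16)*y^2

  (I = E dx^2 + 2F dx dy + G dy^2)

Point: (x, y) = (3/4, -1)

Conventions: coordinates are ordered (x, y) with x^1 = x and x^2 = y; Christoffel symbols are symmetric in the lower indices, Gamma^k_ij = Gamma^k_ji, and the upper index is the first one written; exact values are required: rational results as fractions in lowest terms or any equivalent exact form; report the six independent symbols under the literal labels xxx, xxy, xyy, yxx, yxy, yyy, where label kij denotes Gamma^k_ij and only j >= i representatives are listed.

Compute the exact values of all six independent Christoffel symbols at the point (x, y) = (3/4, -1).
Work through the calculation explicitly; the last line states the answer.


E = 1549/144, F = -17/2, G = 157/16 at the point
E_x = 27/2, E_y = -56/9, F_x = -9, F_y = 11/4, G_x = 0, G_y = -9/8
EG - F^2 = 76729/2304;  g^inv = (2304/76729) * [[157/16, 17/2], [17/2, 1549/144]]
first-kind symbols [ij,l] = (1/2)(d_i g_jl + d_j g_il - d_l g_ij): [xx,x] = E_x/2 = 27/4, [xx,y] = F_x - E_y/2 = -53/9, [xy,x] = E_y/2 = -28/9, [xy,y] = G_x/2 = 0, [yy,x] = F_y - G_x/2 = 11/4, [yy,y] = G_y/2 = -9/16
Gamma^x_ij = (G*[ij,x] - F*[ij,y])/(EG - F^2), Gamma^y_ij = (E*[ij,y] - F*[ij,x])/(EG - F^2)

Answer: Gamma_xxx = 37276/76729, Gamma_xxy = -70336/76729, Gamma_xyy = 51156/76729, Gamma_yxx = -123824/690561, Gamma_yxy = -60928/76729, Gamma_yyy = 39915/76729


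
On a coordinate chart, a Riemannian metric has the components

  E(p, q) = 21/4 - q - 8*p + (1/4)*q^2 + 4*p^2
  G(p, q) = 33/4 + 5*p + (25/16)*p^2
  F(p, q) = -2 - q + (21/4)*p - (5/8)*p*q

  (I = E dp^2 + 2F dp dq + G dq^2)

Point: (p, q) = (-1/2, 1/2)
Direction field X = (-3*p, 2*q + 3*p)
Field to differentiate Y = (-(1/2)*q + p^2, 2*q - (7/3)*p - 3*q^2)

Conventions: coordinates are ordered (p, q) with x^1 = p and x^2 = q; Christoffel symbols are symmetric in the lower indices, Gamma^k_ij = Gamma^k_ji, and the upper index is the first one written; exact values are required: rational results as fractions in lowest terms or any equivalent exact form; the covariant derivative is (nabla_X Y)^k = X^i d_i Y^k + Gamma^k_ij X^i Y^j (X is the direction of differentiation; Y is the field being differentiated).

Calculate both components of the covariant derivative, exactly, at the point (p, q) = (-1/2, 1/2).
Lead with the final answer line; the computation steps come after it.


Answer: (nabla_X Y)^p = -339763/582720, (nabla_X Y)^q = -181183/97120

E = 157/16, F = -159/32, G = 393/64 at the point
E_p = -12, E_q = -3/4, F_p = 79/16, F_q = -11/16, G_p = 55/16, G_q = 0
EG - F^2 = 9105/256;  g^inv = (256/9105) * [[393/64, 159/32], [159/32, 157/16]]
first-kind symbols [ij,l] = (1/2)(d_i g_jl + d_j g_il - d_l g_ij): [pp,p] = E_p/2 = -6, [pp,q] = F_p - E_q/2 = 85/16, [pq,p] = E_q/2 = -3/8, [pq,q] = G_p/2 = 55/32, [qq,p] = F_q - G_p/2 = -77/32, [qq,q] = G_q/2 = 0
Gamma^p_ij = (G*[ij,p] - F*[ij,q])/(EG - F^2), Gamma^q_ij = (E*[ij,q] - F*[ij,p])/(EG - F^2)
Gamma_ppp = -1783/6070, Gamma_ppq = 2129/12140, Gamma_pqq = -10087/24280, Gamma_qpp = 5713/9105, Gamma_qpq = 7681/18210, Gamma_qqq = -4081/12140
X = (3/2, -1/2), Y = (0, 17/12) at the point


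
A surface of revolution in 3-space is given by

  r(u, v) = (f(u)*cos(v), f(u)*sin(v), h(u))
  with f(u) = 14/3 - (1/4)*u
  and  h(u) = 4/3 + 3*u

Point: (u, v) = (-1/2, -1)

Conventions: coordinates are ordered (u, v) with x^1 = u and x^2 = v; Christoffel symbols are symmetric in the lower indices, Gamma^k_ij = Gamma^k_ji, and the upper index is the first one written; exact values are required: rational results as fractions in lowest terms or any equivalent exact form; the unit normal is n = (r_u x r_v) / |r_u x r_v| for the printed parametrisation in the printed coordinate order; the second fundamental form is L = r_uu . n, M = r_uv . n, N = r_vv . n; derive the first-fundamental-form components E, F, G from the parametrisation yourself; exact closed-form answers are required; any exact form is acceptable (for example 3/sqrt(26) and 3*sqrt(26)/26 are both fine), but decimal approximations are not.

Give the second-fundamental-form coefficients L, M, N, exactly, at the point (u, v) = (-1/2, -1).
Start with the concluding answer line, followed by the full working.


Answer: L = 0, M = 0, N = 23*sqrt(145)/58

f = 115/24, f' = -1/4, f'' = 0, h' = 3, h'' = 0
E = 145/16, F = 0, G = 13225/576; answer radicand W^2 = 145/16
unnormalised second-form numerators: l = 0, m = 0, n = 115/8; L = l/sqrt(145/16), and similarly M = m/sqrt(W^2), N = n/sqrt(W^2)


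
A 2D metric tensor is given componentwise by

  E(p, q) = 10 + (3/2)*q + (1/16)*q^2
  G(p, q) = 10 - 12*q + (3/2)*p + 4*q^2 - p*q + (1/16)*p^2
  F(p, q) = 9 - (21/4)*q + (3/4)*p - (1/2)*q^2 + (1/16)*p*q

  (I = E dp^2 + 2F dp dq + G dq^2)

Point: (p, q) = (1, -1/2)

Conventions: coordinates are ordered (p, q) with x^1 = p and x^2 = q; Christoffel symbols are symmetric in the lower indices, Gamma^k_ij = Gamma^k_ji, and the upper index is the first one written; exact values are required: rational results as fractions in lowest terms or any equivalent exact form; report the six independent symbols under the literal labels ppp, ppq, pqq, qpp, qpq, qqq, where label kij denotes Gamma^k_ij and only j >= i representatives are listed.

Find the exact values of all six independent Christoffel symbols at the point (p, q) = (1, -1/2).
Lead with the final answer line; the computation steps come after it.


Answer: Gamma_ppp = 0, Gamma_ppq = 46/1749, Gamma_pqq = -368/1749, Gamma_qpp = 0, Gamma_qpq = 68/1749, Gamma_qqq = -544/1749

E = 593/64, F = 391/32, G = 305/16 at the point
E_p = 0, E_q = 23/16, F_p = 23/32, F_q = -75/16, G_p = 17/8, G_q = -17
EG - F^2 = 1749/64;  g^inv = (64/1749) * [[305/16, -391/32], [-391/32, 593/64]]
first-kind symbols [ij,l] = (1/2)(d_i g_jl + d_j g_il - d_l g_ij): [pp,p] = E_p/2 = 0, [pp,q] = F_p - E_q/2 = 0, [pq,p] = E_q/2 = 23/32, [pq,q] = G_p/2 = 17/16, [qq,p] = F_q - G_p/2 = -23/4, [qq,q] = G_q/2 = -17/2
Gamma^p_ij = (G*[ij,p] - F*[ij,q])/(EG - F^2), Gamma^q_ij = (E*[ij,q] - F*[ij,p])/(EG - F^2)


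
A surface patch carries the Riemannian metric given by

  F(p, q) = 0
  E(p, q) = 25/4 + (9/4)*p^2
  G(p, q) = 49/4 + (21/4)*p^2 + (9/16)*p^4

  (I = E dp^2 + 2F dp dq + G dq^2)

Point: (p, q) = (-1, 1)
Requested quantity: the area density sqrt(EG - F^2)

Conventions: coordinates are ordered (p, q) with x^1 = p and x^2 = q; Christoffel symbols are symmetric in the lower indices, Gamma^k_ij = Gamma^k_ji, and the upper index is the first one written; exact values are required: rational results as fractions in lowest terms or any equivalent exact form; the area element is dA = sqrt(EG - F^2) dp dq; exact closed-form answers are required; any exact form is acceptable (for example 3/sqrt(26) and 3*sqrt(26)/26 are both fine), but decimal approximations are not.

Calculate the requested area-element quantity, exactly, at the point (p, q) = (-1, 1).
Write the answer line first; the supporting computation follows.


Answer: sqrt(EG - F^2) = 17*sqrt(34)/8

E = 17/2, F = 0, G = 289/16; EG - F^2 = 4913/32


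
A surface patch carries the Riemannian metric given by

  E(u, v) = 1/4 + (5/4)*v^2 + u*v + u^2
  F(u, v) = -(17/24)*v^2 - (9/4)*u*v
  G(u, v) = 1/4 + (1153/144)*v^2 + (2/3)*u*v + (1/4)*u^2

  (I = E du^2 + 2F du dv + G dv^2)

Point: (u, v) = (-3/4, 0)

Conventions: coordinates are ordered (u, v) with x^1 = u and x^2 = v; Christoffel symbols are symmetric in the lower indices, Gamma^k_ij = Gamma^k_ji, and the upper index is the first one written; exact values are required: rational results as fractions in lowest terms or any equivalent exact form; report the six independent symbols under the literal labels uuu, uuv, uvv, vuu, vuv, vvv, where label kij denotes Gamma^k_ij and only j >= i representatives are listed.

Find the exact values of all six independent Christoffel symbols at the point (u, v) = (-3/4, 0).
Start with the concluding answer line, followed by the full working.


Answer: Gamma_uuu = -12/13, Gamma_uuv = -6/13, Gamma_uvv = 30/13, Gamma_vuu = 24/25, Gamma_vuv = -12/25, Gamma_vvv = -16/25

E = 13/16, F = 0, G = 25/64 at the point
E_u = -3/2, E_v = -3/4, F_u = 0, F_v = 27/16, G_u = -3/8, G_v = -1/2
EG - F^2 = 325/1024;  g^inv = (1024/325) * [[25/64, 0], [0, 13/16]]
first-kind symbols [ij,l] = (1/2)(d_i g_jl + d_j g_il - d_l g_ij): [uu,u] = E_u/2 = -3/4, [uu,v] = F_u - E_v/2 = 3/8, [uv,u] = E_v/2 = -3/8, [uv,v] = G_u/2 = -3/16, [vv,u] = F_v - G_u/2 = 15/8, [vv,v] = G_v/2 = -1/4
Gamma^u_ij = (G*[ij,u] - F*[ij,v])/(EG - F^2), Gamma^v_ij = (E*[ij,v] - F*[ij,u])/(EG - F^2)


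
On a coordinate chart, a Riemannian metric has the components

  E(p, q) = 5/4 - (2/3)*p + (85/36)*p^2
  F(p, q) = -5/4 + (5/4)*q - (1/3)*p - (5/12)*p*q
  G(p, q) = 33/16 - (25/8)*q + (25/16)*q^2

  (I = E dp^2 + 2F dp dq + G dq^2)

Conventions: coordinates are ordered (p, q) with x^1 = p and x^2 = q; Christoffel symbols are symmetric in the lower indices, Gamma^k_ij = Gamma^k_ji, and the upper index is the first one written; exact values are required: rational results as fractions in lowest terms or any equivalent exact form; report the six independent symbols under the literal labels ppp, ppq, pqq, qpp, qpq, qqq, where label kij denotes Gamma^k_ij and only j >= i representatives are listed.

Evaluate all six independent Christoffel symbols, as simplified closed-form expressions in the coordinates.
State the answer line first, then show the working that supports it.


Answer: Gamma_ppp = (2025*p*q^2 - 4410*p*q + 2741*p + 540*q - 636)/(2025*p^2*q^2 - 4410*p^2*q + 2741*p^2 + 1080*p*q - 1272*p + 225*q^2 - 450*q + 585), Gamma_ppq = 0, Gamma_pqq = (675*p*q - 795*p + 360)/(2025*p^2*q^2 - 4410*p^2*q + 2741*p^2 + 1080*p*q - 1272*p + 225*q^2 - 450*q + 585), Gamma_qpp = (-1620*p*q + 1764*p - 60*q - 480)/(2025*p^2*q^2 - 4410*p^2*q + 2741*p^2 + 1080*p*q - 1272*p + 225*q^2 - 450*q + 585), Gamma_qpq = 0, Gamma_qqq = (2025*p^2*q - 2205*p^2 + 540*p + 225*q - 225)/(2025*p^2*q^2 - 4410*p^2*q + 2741*p^2 + 1080*p*q - 1272*p + 225*q^2 - 450*q + 585)

E = 5/4 - (2/3)*p + (85/36)*p^2; F = -5/4 + (5/4)*q - (1/3)*p - (5/12)*p*q; G = 33/16 - (25/8)*q + (25/16)*q^2
Gamma^k_ij = (1/2) g^{kl} (d_i g_jl + d_j g_il - d_l g_ij), with g^inv = (1/(EG-F^2)) [[G, -F], [-F, E]]
first partials: E_p = -2/3 + (85/18)*p, E_q = 0, F_p = -1/3 - (5/12)*q, F_q = 5/4 - (5/12)*p, G_p = 0, G_q = -25/8 + (25/8)*q
D = EG - F^2 = 65/64 - (25/32)*q - (53/24)*p + (25/64)*q^2 + (15/8)*p*q + (2741/576)*p^2 - (245/32)*p^2*q + (225/64)*p^2*q^2
expanded: Gamma^p_pp = (G E_p - 2F F_p + F E_q)/(2D), Gamma^p_pq = (G E_q - F G_p)/(2D), Gamma^p_qq = (2G F_q - G G_p - F G_q)/(2D), Gamma^q_pp = (2E F_p - E E_q - F E_p)/(2D), Gamma^q_pq = (E G_p - F E_q)/(2D), Gamma^q_qq = (E G_q - 2F F_q + F G_p)/(2D); substitute and cancel common factors


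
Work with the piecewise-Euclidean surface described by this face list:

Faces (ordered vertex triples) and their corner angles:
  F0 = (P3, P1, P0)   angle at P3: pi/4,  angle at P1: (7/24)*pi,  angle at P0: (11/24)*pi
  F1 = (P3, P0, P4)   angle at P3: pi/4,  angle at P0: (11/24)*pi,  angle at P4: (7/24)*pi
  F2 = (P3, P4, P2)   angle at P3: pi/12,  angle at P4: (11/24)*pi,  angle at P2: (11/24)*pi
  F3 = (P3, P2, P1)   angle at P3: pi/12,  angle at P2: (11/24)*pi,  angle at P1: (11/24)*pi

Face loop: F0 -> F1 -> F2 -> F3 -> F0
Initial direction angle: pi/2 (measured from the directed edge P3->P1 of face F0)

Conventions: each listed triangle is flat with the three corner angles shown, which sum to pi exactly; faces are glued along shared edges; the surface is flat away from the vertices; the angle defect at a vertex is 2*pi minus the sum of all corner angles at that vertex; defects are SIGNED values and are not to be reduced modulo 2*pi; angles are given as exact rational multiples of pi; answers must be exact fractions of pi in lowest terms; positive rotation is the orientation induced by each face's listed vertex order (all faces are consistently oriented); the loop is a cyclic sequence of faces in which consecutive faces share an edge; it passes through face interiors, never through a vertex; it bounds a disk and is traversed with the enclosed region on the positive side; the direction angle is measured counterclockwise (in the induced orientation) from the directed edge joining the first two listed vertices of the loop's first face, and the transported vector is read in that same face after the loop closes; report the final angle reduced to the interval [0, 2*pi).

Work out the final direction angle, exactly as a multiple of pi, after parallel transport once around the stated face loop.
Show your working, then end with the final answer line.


enclosed vertex P3: corner angles sum to (2/3)*pi, defect = 2*pi - (2/3)*pi = (4/3)*pi
the final direction is the initial angle plus the enclosed defects, taken mod 2*pi in the induced orientation
final angle = pi/2 + (4/3)*pi = (11/6)*pi (mod 2*pi)

Answer: final direction angle = (11/6)*pi


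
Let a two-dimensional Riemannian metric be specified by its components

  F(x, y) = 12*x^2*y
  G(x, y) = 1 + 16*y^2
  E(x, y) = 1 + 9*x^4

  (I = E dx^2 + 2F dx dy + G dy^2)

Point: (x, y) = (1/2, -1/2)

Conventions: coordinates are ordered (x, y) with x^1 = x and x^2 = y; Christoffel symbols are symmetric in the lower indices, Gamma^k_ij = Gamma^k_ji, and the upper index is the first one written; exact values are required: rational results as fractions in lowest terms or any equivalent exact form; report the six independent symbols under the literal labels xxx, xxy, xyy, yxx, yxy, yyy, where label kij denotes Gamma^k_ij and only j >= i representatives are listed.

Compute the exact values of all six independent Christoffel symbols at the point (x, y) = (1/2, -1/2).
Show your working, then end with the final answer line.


E = 25/16, F = -3/2, G = 5 at the point
E_x = 9/2, E_y = 0, F_x = -6, F_y = 3, G_x = 0, G_y = -16
EG - F^2 = 89/16;  g^inv = (16/89) * [[5, 3/2], [3/2, 25/16]]
first-kind symbols [ij,l] = (1/2)(d_i g_jl + d_j g_il - d_l g_ij): [xx,x] = E_x/2 = 9/4, [xx,y] = F_x - E_y/2 = -6, [xy,x] = E_y/2 = 0, [xy,y] = G_x/2 = 0, [yy,x] = F_y - G_x/2 = 3, [yy,y] = G_y/2 = -8
Gamma^x_ij = (G*[ij,x] - F*[ij,y])/(EG - F^2), Gamma^y_ij = (E*[ij,y] - F*[ij,x])/(EG - F^2)

Answer: Gamma_xxx = 36/89, Gamma_xxy = 0, Gamma_xyy = 48/89, Gamma_yxx = -96/89, Gamma_yxy = 0, Gamma_yyy = -128/89
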